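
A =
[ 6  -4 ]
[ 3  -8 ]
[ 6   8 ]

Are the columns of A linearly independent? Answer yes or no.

yes

Row reduce A to echelon form.
R2 ← R2 − (1/2)·R1: [0, -6]
R3 ← R3 − R1: [0, 12]
R3 ← R3 + (2)·R2: [0, 0]
2 pivots among 2 columns.
Every column is a pivot column, so the columns are linearly independent.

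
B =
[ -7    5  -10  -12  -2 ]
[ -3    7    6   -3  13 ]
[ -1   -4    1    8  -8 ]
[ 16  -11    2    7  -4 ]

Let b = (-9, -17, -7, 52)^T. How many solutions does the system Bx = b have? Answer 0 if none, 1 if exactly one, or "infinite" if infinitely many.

Row reduce the augmented matrix [B | b].
R2 ← R2 − (3/7)·R1: [0, 34/7, 72/7, 15/7, 97/7, -92/7]
R3 ← R3 − (1/7)·R1: [0, -33/7, 17/7, 68/7, -54/7, -40/7]
R4 ← R4 + (16/7)·R1: [0, 3/7, -146/7, -143/7, -60/7, 220/7]
R3 ← R3 + (33/34)·R2: [0, 0, 211/17, 401/34, 195/34, -314/17]
R4 ← R4 − (3/34)·R2: [0, 0, -370/17, -701/34, -333/34, 554/17]
R4 ← R4 + (370/211)·R3: [0, 0, 0, 27/422, 111/422, 42/211]
The echelon form has 4 nonzero rows, and every pivot lies in the first 5 columns, so rank(B) = rank([B|b]) = 4.
The system is consistent.
rank = 4 < 5 unknowns, so there are infinitely many solutions.

infinite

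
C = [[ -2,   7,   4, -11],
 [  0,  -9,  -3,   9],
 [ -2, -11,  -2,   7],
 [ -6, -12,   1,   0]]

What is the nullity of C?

Row reduce to echelon form.
R3 ← R3 − R1: [0, -18, -6, 18]
R4 ← R4 − (3)·R1: [0, -33, -11, 33]
R3 ← R3 − (2)·R2: [0, 0, 0, 0]
R4 ← R4 − (11/3)·R2: [0, 0, 0, 0]
2 nonzero rows, so rank(C) = 2.
C has 4 columns; by rank–nullity, nullity = 4 − 2 = 2.

2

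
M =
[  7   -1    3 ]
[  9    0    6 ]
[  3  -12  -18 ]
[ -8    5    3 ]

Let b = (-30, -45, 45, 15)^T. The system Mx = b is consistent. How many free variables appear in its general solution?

Row reduce the augmented matrix [M | b].
R2 ← R2 − (9/7)·R1: [0, 9/7, 15/7, -45/7]
R3 ← R3 − (3/7)·R1: [0, -81/7, -135/7, 405/7]
R4 ← R4 + (8/7)·R1: [0, 27/7, 45/7, -135/7]
R3 ← R3 + (9)·R2: [0, 0, 0, 0]
R4 ← R4 − (3)·R2: [0, 0, 0, 0]
The echelon form has 2 nonzero rows, and every pivot lies in the first 3 columns, so rank(M) = rank([M|b]) = 2.
The system is consistent.
Free variables = (unknowns) − (rank) = 3 − 2 = 1.

1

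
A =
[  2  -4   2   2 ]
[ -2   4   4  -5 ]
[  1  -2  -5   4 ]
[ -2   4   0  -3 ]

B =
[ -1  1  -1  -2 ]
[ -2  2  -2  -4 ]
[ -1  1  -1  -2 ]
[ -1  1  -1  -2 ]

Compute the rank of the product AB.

1

First compute AB:
[[  2,  -2,   2,   4],
 [ -5,   5,  -5, -10],
 [  4,  -4,   4,   8],
 [ -3,   3,  -3,  -6]]
Now row reduce the product.
R2 ← R2 + (5/2)·R1: [0, 0, 0, 0]
R3 ← R3 − (2)·R1: [0, 0, 0, 0]
R4 ← R4 + (3/2)·R1: [0, 0, 0, 0]
1 nonzero row, so rank(AB) = 1.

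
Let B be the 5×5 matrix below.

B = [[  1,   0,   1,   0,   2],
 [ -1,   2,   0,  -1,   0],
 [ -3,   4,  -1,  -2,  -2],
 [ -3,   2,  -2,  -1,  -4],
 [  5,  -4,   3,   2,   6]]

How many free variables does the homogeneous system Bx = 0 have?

3

Row reduce to echelon form.
R2 ← R2 + R1: [0, 2, 1, -1, 2]
R3 ← R3 + (3)·R1: [0, 4, 2, -2, 4]
R4 ← R4 + (3)·R1: [0, 2, 1, -1, 2]
R5 ← R5 − (5)·R1: [0, -4, -2, 2, -4]
R3 ← R3 − (2)·R2: [0, 0, 0, 0, 0]
R4 ← R4 − R2: [0, 0, 0, 0, 0]
R5 ← R5 + (2)·R2: [0, 0, 0, 0, 0]
2 nonzero rows, so rank(B) = 2.
B has 5 columns; by rank–nullity, nullity = 5 − 2 = 3.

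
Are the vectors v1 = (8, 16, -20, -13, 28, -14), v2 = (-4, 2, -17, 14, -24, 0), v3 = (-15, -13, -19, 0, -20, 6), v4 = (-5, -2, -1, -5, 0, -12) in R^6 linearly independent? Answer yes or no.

Form the matrix with these vectors as rows and row reduce.
R2 ← R2 + (1/2)·R1: [0, 10, -27, 15/2, -10, -7]
R3 ← R3 + (15/8)·R1: [0, 17, -113/2, -195/8, 65/2, -81/4]
R4 ← R4 + (5/8)·R1: [0, 8, -27/2, -105/8, 35/2, -83/4]
R3 ← R3 − (17/10)·R2: [0, 0, -53/5, -297/8, 99/2, -167/20]
R4 ← R4 − (4/5)·R2: [0, 0, 81/10, -153/8, 51/2, -303/20]
R4 ← R4 + (81/106)·R3: [0, 0, 0, -40275/848, 13425/212, -9129/424]
4 nonzero rows, so the 4 vectors span a space of dimension 4.
Since 4 = 4, the vectors are linearly independent.

yes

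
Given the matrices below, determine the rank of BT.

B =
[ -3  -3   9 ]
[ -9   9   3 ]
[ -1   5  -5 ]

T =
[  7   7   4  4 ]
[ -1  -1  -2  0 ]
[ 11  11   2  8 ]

2

First compute BT:
[[ 81,  81,  12,  60],
 [-39, -39, -48, -12],
 [-67, -67, -24, -44]]
Now row reduce the product.
R2 ← R2 + (13/27)·R1: [0, 0, -380/9, 152/9]
R3 ← R3 + (67/81)·R1: [0, 0, -380/27, 152/27]
R3 ← R3 − (1/3)·R2: [0, 0, 0, 0]
2 nonzero rows, so rank(BT) = 2.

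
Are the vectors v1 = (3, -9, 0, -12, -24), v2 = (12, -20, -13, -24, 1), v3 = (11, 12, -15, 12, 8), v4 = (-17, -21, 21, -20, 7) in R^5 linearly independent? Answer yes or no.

Form the matrix with these vectors as rows and row reduce.
R2 ← R2 − (4)·R1: [0, 16, -13, 24, 97]
R3 ← R3 − (11/3)·R1: [0, 45, -15, 56, 96]
R4 ← R4 + (17/3)·R1: [0, -72, 21, -88, -129]
R3 ← R3 − (45/16)·R2: [0, 0, 345/16, -23/2, -2829/16]
R4 ← R4 + (9/2)·R2: [0, 0, -75/2, 20, 615/2]
R4 ← R4 + (40/23)·R3: [0, 0, 0, 0, 0]
3 nonzero rows, so the 4 vectors span a space of dimension 3.
Since 3 < 4, the vectors are linearly dependent.

no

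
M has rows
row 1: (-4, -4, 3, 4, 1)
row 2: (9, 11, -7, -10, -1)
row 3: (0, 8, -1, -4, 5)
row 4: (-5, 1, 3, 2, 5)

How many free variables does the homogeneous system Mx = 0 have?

Row reduce to echelon form.
R2 ← R2 + (9/4)·R1: [0, 2, -1/4, -1, 5/4]
R4 ← R4 − (5/4)·R1: [0, 6, -3/4, -3, 15/4]
R3 ← R3 − (4)·R2: [0, 0, 0, 0, 0]
R4 ← R4 − (3)·R2: [0, 0, 0, 0, 0]
2 nonzero rows, so rank(M) = 2.
M has 5 columns; by rank–nullity, nullity = 5 − 2 = 3.

3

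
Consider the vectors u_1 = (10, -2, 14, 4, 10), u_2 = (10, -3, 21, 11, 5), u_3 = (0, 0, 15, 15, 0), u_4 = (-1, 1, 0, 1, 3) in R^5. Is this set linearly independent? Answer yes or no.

Form the matrix with these vectors as rows and row reduce.
R2 ← R2 − R1: [0, -1, 7, 7, -5]
R4 ← R4 + (1/10)·R1: [0, 4/5, 7/5, 7/5, 4]
R4 ← R4 + (4/5)·R2: [0, 0, 7, 7, 0]
R4 ← R4 − (7/15)·R3: [0, 0, 0, 0, 0]
3 nonzero rows, so the 4 vectors span a space of dimension 3.
Since 3 < 4, the vectors are linearly dependent.

no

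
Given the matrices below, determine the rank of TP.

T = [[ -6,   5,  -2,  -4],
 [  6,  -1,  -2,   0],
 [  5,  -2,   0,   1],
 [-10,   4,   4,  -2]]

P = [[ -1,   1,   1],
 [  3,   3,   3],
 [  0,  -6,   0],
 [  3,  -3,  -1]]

First compute TP:
[[  9,  33,  13],
 [ -9,  15,   3],
 [ -8,  -4,  -2],
 [ 16, -16,   4]]
Now row reduce the product.
R2 ← R2 + R1: [0, 48, 16]
R3 ← R3 + (8/9)·R1: [0, 76/3, 86/9]
R4 ← R4 − (16/9)·R1: [0, -224/3, -172/9]
R3 ← R3 − (19/36)·R2: [0, 0, 10/9]
R4 ← R4 + (14/9)·R2: [0, 0, 52/9]
R4 ← R4 − (26/5)·R3: [0, 0, 0]
3 nonzero rows, so rank(TP) = 3.

3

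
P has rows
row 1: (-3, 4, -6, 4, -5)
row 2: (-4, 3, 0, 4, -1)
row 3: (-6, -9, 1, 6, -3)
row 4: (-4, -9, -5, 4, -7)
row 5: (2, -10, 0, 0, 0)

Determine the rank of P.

Row reduce to echelon form.
R2 ← R2 − (4/3)·R1: [0, -7/3, 8, -4/3, 17/3]
R3 ← R3 − (2)·R1: [0, -17, 13, -2, 7]
R4 ← R4 − (4/3)·R1: [0, -43/3, 3, -4/3, -1/3]
R5 ← R5 + (2/3)·R1: [0, -22/3, -4, 8/3, -10/3]
R3 ← R3 − (51/7)·R2: [0, 0, -317/7, 54/7, -240/7]
R4 ← R4 − (43/7)·R2: [0, 0, -323/7, 48/7, -246/7]
R5 ← R5 − (22/7)·R2: [0, 0, -204/7, 48/7, -148/7]
R4 ← R4 − (323/317)·R3: [0, 0, 0, -318/317, -66/317]
R5 ← R5 − (204/317)·R3: [0, 0, 0, 600/317, 292/317]
R5 ← R5 + (100/53)·R4: [0, 0, 0, 0, 28/53]
Echelon form has 5 nonzero rows, so rank(P) = 5.

5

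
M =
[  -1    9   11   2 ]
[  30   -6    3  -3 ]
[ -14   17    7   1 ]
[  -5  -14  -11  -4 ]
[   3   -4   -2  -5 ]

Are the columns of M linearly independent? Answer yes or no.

yes

Row reduce M to echelon form.
R2 ← R2 + (30)·R1: [0, 264, 333, 57]
R3 ← R3 − (14)·R1: [0, -109, -147, -27]
R4 ← R4 − (5)·R1: [0, -59, -66, -14]
R5 ← R5 + (3)·R1: [0, 23, 31, 1]
R3 ← R3 + (109/264)·R2: [0, 0, -837/88, -305/88]
R4 ← R4 + (59/264)·R2: [0, 0, 741/88, -111/88]
R5 ← R5 − (23/264)·R2: [0, 0, 175/88, -349/88]
R4 ← R4 + (247/279)·R3: [0, 0, 0, -1208/279]
R5 ← R5 + (175/837)·R3: [0, 0, 0, -3926/837]
R5 ← R5 − (13/12)·R4: [0, 0, 0, 0]
4 pivots among 4 columns.
Every column is a pivot column, so the columns are linearly independent.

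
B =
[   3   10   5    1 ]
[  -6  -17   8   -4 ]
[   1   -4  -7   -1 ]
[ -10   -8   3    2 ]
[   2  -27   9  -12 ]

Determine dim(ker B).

Row reduce to echelon form.
R2 ← R2 + (2)·R1: [0, 3, 18, -2]
R3 ← R3 − (1/3)·R1: [0, -22/3, -26/3, -4/3]
R4 ← R4 + (10/3)·R1: [0, 76/3, 59/3, 16/3]
R5 ← R5 − (2/3)·R1: [0, -101/3, 17/3, -38/3]
R3 ← R3 + (22/9)·R2: [0, 0, 106/3, -56/9]
R4 ← R4 − (76/9)·R2: [0, 0, -397/3, 200/9]
R5 ← R5 + (101/9)·R2: [0, 0, 623/3, -316/9]
R4 ← R4 + (397/106)·R3: [0, 0, 0, -172/159]
R5 ← R5 − (623/106)·R3: [0, 0, 0, 232/159]
R5 ← R5 + (58/43)·R4: [0, 0, 0, 0]
4 nonzero rows, so rank(B) = 4.
B has 4 columns; by rank–nullity, nullity = 4 − 4 = 0.

0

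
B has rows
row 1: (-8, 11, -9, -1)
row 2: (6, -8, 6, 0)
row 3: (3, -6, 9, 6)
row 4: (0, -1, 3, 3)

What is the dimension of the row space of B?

2

Row reduce to echelon form.
R2 ← R2 + (3/4)·R1: [0, 1/4, -3/4, -3/4]
R3 ← R3 + (3/8)·R1: [0, -15/8, 45/8, 45/8]
R3 ← R3 + (15/2)·R2: [0, 0, 0, 0]
R4 ← R4 + (4)·R2: [0, 0, 0, 0]
Echelon form has 2 nonzero rows, so rank(B) = 2.
The row space has dimension equal to the rank: 2.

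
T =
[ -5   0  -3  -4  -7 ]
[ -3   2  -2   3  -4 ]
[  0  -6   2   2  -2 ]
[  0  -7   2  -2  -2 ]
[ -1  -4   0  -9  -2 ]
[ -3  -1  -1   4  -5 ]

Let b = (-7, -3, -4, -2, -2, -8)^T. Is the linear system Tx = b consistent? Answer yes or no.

Row reduce the augmented matrix [T | b].
R2 ← R2 − (3/5)·R1: [0, 2, -1/5, 27/5, 1/5, 6/5]
R5 ← R5 − (1/5)·R1: [0, -4, 3/5, -41/5, -3/5, -3/5]
R6 ← R6 − (3/5)·R1: [0, -1, 4/5, 32/5, -4/5, -19/5]
R3 ← R3 + (3)·R2: [0, 0, 7/5, 91/5, -7/5, -2/5]
R4 ← R4 + (7/2)·R2: [0, 0, 13/10, 169/10, -13/10, 11/5]
R5 ← R5 + (2)·R2: [0, 0, 1/5, 13/5, -1/5, 9/5]
R6 ← R6 + (1/2)·R2: [0, 0, 7/10, 91/10, -7/10, -16/5]
R4 ← R4 − (13/14)·R3: [0, 0, 0, 0, 0, 18/7]
R5 ← R5 − (1/7)·R3: [0, 0, 0, 0, 0, 13/7]
R6 ← R6 − (1/2)·R3: [0, 0, 0, 0, 0, -3]
R5 ← R5 − (13/18)·R4: [0, 0, 0, 0, 0, 0]
R6 ← R6 + (7/6)·R4: [0, 0, 0, 0, 0, 0]
The echelon form has 4 nonzero rows; the last pivot sits in the augmented column, so rank(T) = 3 but rank([T|b]) = 4.
Since the ranks differ, the system is inconsistent.

no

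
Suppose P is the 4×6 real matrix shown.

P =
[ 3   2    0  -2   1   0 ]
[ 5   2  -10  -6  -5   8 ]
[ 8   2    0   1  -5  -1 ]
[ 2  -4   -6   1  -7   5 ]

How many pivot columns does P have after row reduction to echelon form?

Row reduce to echelon form.
R2 ← R2 − (5/3)·R1: [0, -4/3, -10, -8/3, -20/3, 8]
R3 ← R3 − (8/3)·R1: [0, -10/3, 0, 19/3, -23/3, -1]
R4 ← R4 − (2/3)·R1: [0, -16/3, -6, 7/3, -23/3, 5]
R3 ← R3 − (5/2)·R2: [0, 0, 25, 13, 9, -21]
R4 ← R4 − (4)·R2: [0, 0, 34, 13, 19, -27]
R4 ← R4 − (34/25)·R3: [0, 0, 0, -117/25, 169/25, 39/25]
Echelon form has 4 nonzero rows, so rank(P) = 4.
Each nonzero row contributes one pivot column: 4 pivot columns.

4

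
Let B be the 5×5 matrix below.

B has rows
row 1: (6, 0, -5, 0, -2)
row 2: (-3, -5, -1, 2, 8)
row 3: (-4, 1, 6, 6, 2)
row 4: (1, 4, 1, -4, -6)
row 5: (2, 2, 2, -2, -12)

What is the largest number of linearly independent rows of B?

Row reduce to echelon form.
R2 ← R2 + (1/2)·R1: [0, -5, -7/2, 2, 7]
R3 ← R3 + (2/3)·R1: [0, 1, 8/3, 6, 2/3]
R4 ← R4 − (1/6)·R1: [0, 4, 11/6, -4, -17/3]
R5 ← R5 − (1/3)·R1: [0, 2, 11/3, -2, -34/3]
R3 ← R3 + (1/5)·R2: [0, 0, 59/30, 32/5, 31/15]
R4 ← R4 + (4/5)·R2: [0, 0, -29/30, -12/5, -1/15]
R5 ← R5 + (2/5)·R2: [0, 0, 34/15, -6/5, -128/15]
R4 ← R4 + (29/59)·R3: [0, 0, 0, 44/59, 56/59]
R5 ← R5 − (68/59)·R3: [0, 0, 0, -506/59, -644/59]
R5 ← R5 + (23/2)·R4: [0, 0, 0, 0, 0]
Echelon form has 4 nonzero rows, so rank(B) = 4.
The rank gives the maximum number of linearly independent rows: 4.

4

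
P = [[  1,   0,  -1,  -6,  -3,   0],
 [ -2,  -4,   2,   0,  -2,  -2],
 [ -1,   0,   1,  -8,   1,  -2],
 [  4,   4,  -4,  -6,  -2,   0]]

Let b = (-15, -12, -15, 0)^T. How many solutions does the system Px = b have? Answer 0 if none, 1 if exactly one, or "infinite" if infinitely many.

Row reduce the augmented matrix [P | b].
R2 ← R2 + (2)·R1: [0, -4, 0, -12, -8, -2, -42]
R3 ← R3 + R1: [0, 0, 0, -14, -2, -2, -30]
R4 ← R4 − (4)·R1: [0, 4, 0, 18, 10, 0, 60]
R4 ← R4 + R2: [0, 0, 0, 6, 2, -2, 18]
R4 ← R4 + (3/7)·R3: [0, 0, 0, 0, 8/7, -20/7, 36/7]
The echelon form has 4 nonzero rows, and every pivot lies in the first 6 columns, so rank(P) = rank([P|b]) = 4.
The system is consistent.
rank = 4 < 6 unknowns, so there are infinitely many solutions.

infinite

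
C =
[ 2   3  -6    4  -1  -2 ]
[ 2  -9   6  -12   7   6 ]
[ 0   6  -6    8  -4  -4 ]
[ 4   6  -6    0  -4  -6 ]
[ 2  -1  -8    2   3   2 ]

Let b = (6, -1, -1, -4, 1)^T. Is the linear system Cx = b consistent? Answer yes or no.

no

Row reduce the augmented matrix [C | b].
R2 ← R2 − R1: [0, -12, 12, -16, 8, 8, -7]
R4 ← R4 − (2)·R1: [0, 0, 6, -8, -2, -2, -16]
R5 ← R5 − R1: [0, -4, -2, -2, 4, 4, -5]
R3 ← R3 + (1/2)·R2: [0, 0, 0, 0, 0, 0, -9/2]
R5 ← R5 − (1/3)·R2: [0, 0, -6, 10/3, 4/3, 4/3, -8/3]
Swap R3 ↔ R4
R5 ← R5 + R3: [0, 0, 0, -14/3, -2/3, -2/3, -56/3]
Swap R4 ↔ R5
The echelon form has 5 nonzero rows; the last pivot sits in the augmented column, so rank(C) = 4 but rank([C|b]) = 5.
Since the ranks differ, the system is inconsistent.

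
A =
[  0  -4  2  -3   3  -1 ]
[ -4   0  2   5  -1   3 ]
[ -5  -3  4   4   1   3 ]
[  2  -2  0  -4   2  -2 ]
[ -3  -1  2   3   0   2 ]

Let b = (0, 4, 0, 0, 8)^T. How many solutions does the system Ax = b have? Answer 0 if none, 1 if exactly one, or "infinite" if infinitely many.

0

Row reduce the augmented matrix [A | b].
Swap R1 ↔ R2
R3 ← R3 − (5/4)·R1: [0, -3, 3/2, -9/4, 9/4, -3/4, -5]
R4 ← R4 + (1/2)·R1: [0, -2, 1, -3/2, 3/2, -1/2, 2]
R5 ← R5 − (3/4)·R1: [0, -1, 1/2, -3/4, 3/4, -1/4, 5]
R3 ← R3 − (3/4)·R2: [0, 0, 0, 0, 0, 0, -5]
R4 ← R4 − (1/2)·R2: [0, 0, 0, 0, 0, 0, 2]
R5 ← R5 − (1/4)·R2: [0, 0, 0, 0, 0, 0, 5]
R4 ← R4 + (2/5)·R3: [0, 0, 0, 0, 0, 0, 0]
R5 ← R5 + R3: [0, 0, 0, 0, 0, 0, 0]
The echelon form has 3 nonzero rows; the last pivot sits in the augmented column, so rank(A) = 2 but rank([A|b]) = 3.
Since the ranks differ, the system is inconsistent.
It has no solutions.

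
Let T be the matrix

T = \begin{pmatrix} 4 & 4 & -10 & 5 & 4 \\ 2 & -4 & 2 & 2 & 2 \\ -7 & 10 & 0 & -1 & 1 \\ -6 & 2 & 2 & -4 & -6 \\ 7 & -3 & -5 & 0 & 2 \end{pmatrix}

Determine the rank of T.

Row reduce to echelon form.
R2 ← R2 − (1/2)·R1: [0, -6, 7, -1/2, 0]
R3 ← R3 + (7/4)·R1: [0, 17, -35/2, 31/4, 8]
R4 ← R4 + (3/2)·R1: [0, 8, -13, 7/2, 0]
R5 ← R5 − (7/4)·R1: [0, -10, 25/2, -35/4, -5]
R3 ← R3 + (17/6)·R2: [0, 0, 7/3, 19/3, 8]
R4 ← R4 + (4/3)·R2: [0, 0, -11/3, 17/6, 0]
R5 ← R5 − (5/3)·R2: [0, 0, 5/6, -95/12, -5]
R4 ← R4 + (11/7)·R3: [0, 0, 0, 179/14, 88/7]
R5 ← R5 − (5/14)·R3: [0, 0, 0, -285/28, -55/7]
R5 ← R5 + (285/358)·R4: [0, 0, 0, 0, 385/179]
Echelon form has 5 nonzero rows, so rank(T) = 5.

5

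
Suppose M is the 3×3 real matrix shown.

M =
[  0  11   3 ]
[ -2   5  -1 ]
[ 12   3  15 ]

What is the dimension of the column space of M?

2

Row reduce to echelon form.
Swap R1 ↔ R2
R3 ← R3 + (6)·R1: [0, 33, 9]
R3 ← R3 − (3)·R2: [0, 0, 0]
Echelon form has 2 nonzero rows, so rank(M) = 2.
The column space has dimension equal to the rank: 2.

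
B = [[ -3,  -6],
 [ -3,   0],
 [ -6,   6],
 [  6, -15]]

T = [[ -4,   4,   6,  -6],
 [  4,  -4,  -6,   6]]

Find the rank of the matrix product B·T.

1

First compute BT:
[[-12,  12,  18, -18],
 [ 12, -12, -18,  18],
 [ 48, -48, -72,  72],
 [-84,  84, 126, -126]]
Now row reduce the product.
R2 ← R2 + R1: [0, 0, 0, 0]
R3 ← R3 + (4)·R1: [0, 0, 0, 0]
R4 ← R4 − (7)·R1: [0, 0, 0, 0]
1 nonzero row, so rank(BT) = 1.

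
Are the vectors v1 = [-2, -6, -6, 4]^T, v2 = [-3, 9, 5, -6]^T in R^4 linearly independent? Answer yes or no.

yes

Form the matrix with these vectors as rows and row reduce.
R2 ← R2 − (3/2)·R1: [0, 18, 14, -12]
2 nonzero rows, so the 2 vectors span a space of dimension 2.
Since 2 = 2, the vectors are linearly independent.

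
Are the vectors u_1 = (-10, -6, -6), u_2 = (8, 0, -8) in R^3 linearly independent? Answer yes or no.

Form the matrix with these vectors as rows and row reduce.
R2 ← R2 + (4/5)·R1: [0, -24/5, -64/5]
2 nonzero rows, so the 2 vectors span a space of dimension 2.
Since 2 = 2, the vectors are linearly independent.

yes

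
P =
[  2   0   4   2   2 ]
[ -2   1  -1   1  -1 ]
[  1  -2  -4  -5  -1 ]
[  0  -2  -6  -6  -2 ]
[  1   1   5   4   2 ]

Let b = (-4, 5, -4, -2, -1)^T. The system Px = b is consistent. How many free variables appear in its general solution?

Row reduce the augmented matrix [P | b].
R2 ← R2 + R1: [0, 1, 3, 3, 1, 1]
R3 ← R3 − (1/2)·R1: [0, -2, -6, -6, -2, -2]
R5 ← R5 − (1/2)·R1: [0, 1, 3, 3, 1, 1]
R3 ← R3 + (2)·R2: [0, 0, 0, 0, 0, 0]
R4 ← R4 + (2)·R2: [0, 0, 0, 0, 0, 0]
R5 ← R5 − R2: [0, 0, 0, 0, 0, 0]
The echelon form has 2 nonzero rows, and every pivot lies in the first 5 columns, so rank(P) = rank([P|b]) = 2.
The system is consistent.
Free variables = (unknowns) − (rank) = 5 − 2 = 3.

3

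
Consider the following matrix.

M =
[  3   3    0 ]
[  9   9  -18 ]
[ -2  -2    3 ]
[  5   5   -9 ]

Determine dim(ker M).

Row reduce to echelon form.
R2 ← R2 − (3)·R1: [0, 0, -18]
R3 ← R3 + (2/3)·R1: [0, 0, 3]
R4 ← R4 − (5/3)·R1: [0, 0, -9]
R3 ← R3 + (1/6)·R2: [0, 0, 0]
R4 ← R4 − (1/2)·R2: [0, 0, 0]
2 nonzero rows, so rank(M) = 2.
M has 3 columns; by rank–nullity, nullity = 3 − 2 = 1.

1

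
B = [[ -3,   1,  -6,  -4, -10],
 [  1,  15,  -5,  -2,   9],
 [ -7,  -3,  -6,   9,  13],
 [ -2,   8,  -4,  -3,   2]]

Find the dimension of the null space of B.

Row reduce to echelon form.
R2 ← R2 + (1/3)·R1: [0, 46/3, -7, -10/3, 17/3]
R3 ← R3 − (7/3)·R1: [0, -16/3, 8, 55/3, 109/3]
R4 ← R4 − (2/3)·R1: [0, 22/3, 0, -1/3, 26/3]
R3 ← R3 + (8/23)·R2: [0, 0, 128/23, 395/23, 881/23]
R4 ← R4 − (11/23)·R2: [0, 0, 77/23, 29/23, 137/23]
R4 ← R4 − (77/128)·R3: [0, 0, 0, -1161/128, -2187/128]
4 nonzero rows, so rank(B) = 4.
B has 5 columns; by rank–nullity, nullity = 5 − 4 = 1.

1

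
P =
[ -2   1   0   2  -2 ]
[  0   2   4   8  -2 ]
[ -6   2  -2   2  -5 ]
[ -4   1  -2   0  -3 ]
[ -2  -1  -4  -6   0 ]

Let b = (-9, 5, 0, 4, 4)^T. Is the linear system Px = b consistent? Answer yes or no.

no

Row reduce the augmented matrix [P | b].
R3 ← R3 − (3)·R1: [0, -1, -2, -4, 1, 27]
R4 ← R4 − (2)·R1: [0, -1, -2, -4, 1, 22]
R5 ← R5 − R1: [0, -2, -4, -8, 2, 13]
R3 ← R3 + (1/2)·R2: [0, 0, 0, 0, 0, 59/2]
R4 ← R4 + (1/2)·R2: [0, 0, 0, 0, 0, 49/2]
R5 ← R5 + R2: [0, 0, 0, 0, 0, 18]
R4 ← R4 − (49/59)·R3: [0, 0, 0, 0, 0, 0]
R5 ← R5 − (36/59)·R3: [0, 0, 0, 0, 0, 0]
The echelon form has 3 nonzero rows; the last pivot sits in the augmented column, so rank(P) = 2 but rank([P|b]) = 3.
Since the ranks differ, the system is inconsistent.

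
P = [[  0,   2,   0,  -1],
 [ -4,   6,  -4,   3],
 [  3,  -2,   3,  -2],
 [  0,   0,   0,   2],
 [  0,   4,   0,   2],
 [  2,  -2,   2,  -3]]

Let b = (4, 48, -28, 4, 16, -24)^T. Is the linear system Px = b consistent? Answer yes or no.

Row reduce the augmented matrix [P | b].
Swap R1 ↔ R2
R3 ← R3 + (3/4)·R1: [0, 5/2, 0, 1/4, 8]
R6 ← R6 + (1/2)·R1: [0, 1, 0, -3/2, 0]
R3 ← R3 − (5/4)·R2: [0, 0, 0, 3/2, 3]
R5 ← R5 − (2)·R2: [0, 0, 0, 4, 8]
R6 ← R6 − (1/2)·R2: [0, 0, 0, -1, -2]
R4 ← R4 − (4/3)·R3: [0, 0, 0, 0, 0]
R5 ← R5 − (8/3)·R3: [0, 0, 0, 0, 0]
R6 ← R6 + (2/3)·R3: [0, 0, 0, 0, 0]
The echelon form has 3 nonzero rows, and every pivot lies in the first 4 columns, so rank(P) = rank([P|b]) = 3.
The system is consistent.

yes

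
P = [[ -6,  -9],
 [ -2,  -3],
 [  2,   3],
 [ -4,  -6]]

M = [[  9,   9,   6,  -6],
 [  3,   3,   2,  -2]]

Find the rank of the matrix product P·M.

First compute PM:
[[-81, -81, -54,  54],
 [-27, -27, -18,  18],
 [ 27,  27,  18, -18],
 [-54, -54, -36,  36]]
Now row reduce the product.
R2 ← R2 − (1/3)·R1: [0, 0, 0, 0]
R3 ← R3 + (1/3)·R1: [0, 0, 0, 0]
R4 ← R4 − (2/3)·R1: [0, 0, 0, 0]
1 nonzero row, so rank(PM) = 1.

1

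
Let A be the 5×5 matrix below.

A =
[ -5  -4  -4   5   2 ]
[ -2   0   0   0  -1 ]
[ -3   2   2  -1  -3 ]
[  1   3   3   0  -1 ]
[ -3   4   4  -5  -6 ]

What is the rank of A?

Row reduce to echelon form.
R2 ← R2 − (2/5)·R1: [0, 8/5, 8/5, -2, -9/5]
R3 ← R3 − (3/5)·R1: [0, 22/5, 22/5, -4, -21/5]
R4 ← R4 + (1/5)·R1: [0, 11/5, 11/5, 1, -3/5]
R5 ← R5 − (3/5)·R1: [0, 32/5, 32/5, -8, -36/5]
R3 ← R3 − (11/4)·R2: [0, 0, 0, 3/2, 3/4]
R4 ← R4 − (11/8)·R2: [0, 0, 0, 15/4, 15/8]
R5 ← R5 − (4)·R2: [0, 0, 0, 0, 0]
R4 ← R4 − (5/2)·R3: [0, 0, 0, 0, 0]
Echelon form has 3 nonzero rows, so rank(A) = 3.

3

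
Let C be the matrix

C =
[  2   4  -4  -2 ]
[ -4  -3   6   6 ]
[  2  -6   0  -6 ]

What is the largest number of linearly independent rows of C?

Row reduce to echelon form.
R2 ← R2 + (2)·R1: [0, 5, -2, 2]
R3 ← R3 − R1: [0, -10, 4, -4]
R3 ← R3 + (2)·R2: [0, 0, 0, 0]
Echelon form has 2 nonzero rows, so rank(C) = 2.
The rank gives the maximum number of linearly independent rows: 2.

2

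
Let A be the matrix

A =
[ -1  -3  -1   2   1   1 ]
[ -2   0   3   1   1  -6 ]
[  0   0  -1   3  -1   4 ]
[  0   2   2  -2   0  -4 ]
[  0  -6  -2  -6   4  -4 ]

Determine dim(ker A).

3

Row reduce to echelon form.
R2 ← R2 − (2)·R1: [0, 6, 5, -3, -1, -8]
R4 ← R4 − (1/3)·R2: [0, 0, 1/3, -1, 1/3, -4/3]
R5 ← R5 + R2: [0, 0, 3, -9, 3, -12]
R4 ← R4 + (1/3)·R3: [0, 0, 0, 0, 0, 0]
R5 ← R5 + (3)·R3: [0, 0, 0, 0, 0, 0]
3 nonzero rows, so rank(A) = 3.
A has 6 columns; by rank–nullity, nullity = 6 − 3 = 3.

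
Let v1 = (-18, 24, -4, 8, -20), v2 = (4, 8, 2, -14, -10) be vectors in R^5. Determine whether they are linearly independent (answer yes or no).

Form the matrix with these vectors as rows and row reduce.
R2 ← R2 + (2/9)·R1: [0, 40/3, 10/9, -110/9, -130/9]
2 nonzero rows, so the 2 vectors span a space of dimension 2.
Since 2 = 2, the vectors are linearly independent.

yes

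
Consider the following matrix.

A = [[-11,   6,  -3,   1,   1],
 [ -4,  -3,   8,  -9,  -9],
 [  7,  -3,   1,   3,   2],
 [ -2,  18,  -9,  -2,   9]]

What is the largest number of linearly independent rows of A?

4

Row reduce to echelon form.
R2 ← R2 − (4/11)·R1: [0, -57/11, 100/11, -103/11, -103/11]
R3 ← R3 + (7/11)·R1: [0, 9/11, -10/11, 40/11, 29/11]
R4 ← R4 − (2/11)·R1: [0, 186/11, -93/11, -24/11, 97/11]
R3 ← R3 + (3/19)·R2: [0, 0, 10/19, 41/19, 22/19]
R4 ← R4 + (62/19)·R2: [0, 0, 403/19, -622/19, -413/19]
R4 ← R4 − (403/10)·R3: [0, 0, 0, -1197/10, -342/5]
Echelon form has 4 nonzero rows, so rank(A) = 4.
The rank gives the maximum number of linearly independent rows: 4.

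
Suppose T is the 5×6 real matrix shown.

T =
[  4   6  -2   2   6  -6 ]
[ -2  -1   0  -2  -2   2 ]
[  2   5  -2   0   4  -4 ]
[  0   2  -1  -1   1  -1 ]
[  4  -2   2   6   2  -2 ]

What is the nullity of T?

Row reduce to echelon form.
R2 ← R2 + (1/2)·R1: [0, 2, -1, -1, 1, -1]
R3 ← R3 − (1/2)·R1: [0, 2, -1, -1, 1, -1]
R5 ← R5 − R1: [0, -8, 4, 4, -4, 4]
R3 ← R3 − R2: [0, 0, 0, 0, 0, 0]
R4 ← R4 − R2: [0, 0, 0, 0, 0, 0]
R5 ← R5 + (4)·R2: [0, 0, 0, 0, 0, 0]
2 nonzero rows, so rank(T) = 2.
T has 6 columns; by rank–nullity, nullity = 6 − 2 = 4.

4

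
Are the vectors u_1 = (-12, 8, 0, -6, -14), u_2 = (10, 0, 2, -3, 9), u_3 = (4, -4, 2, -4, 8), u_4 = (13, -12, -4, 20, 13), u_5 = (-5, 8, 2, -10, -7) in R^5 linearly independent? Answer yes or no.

Form the matrix with these vectors as rows and row reduce.
R2 ← R2 + (5/6)·R1: [0, 20/3, 2, -8, -8/3]
R3 ← R3 + (1/3)·R1: [0, -4/3, 2, -6, 10/3]
R4 ← R4 + (13/12)·R1: [0, -10/3, -4, 27/2, -13/6]
R5 ← R5 − (5/12)·R1: [0, 14/3, 2, -15/2, -7/6]
R3 ← R3 + (1/5)·R2: [0, 0, 12/5, -38/5, 14/5]
R4 ← R4 + (1/2)·R2: [0, 0, -3, 19/2, -7/2]
R5 ← R5 − (7/10)·R2: [0, 0, 3/5, -19/10, 7/10]
R4 ← R4 + (5/4)·R3: [0, 0, 0, 0, 0]
R5 ← R5 − (1/4)·R3: [0, 0, 0, 0, 0]
3 nonzero rows, so the 5 vectors span a space of dimension 3.
Since 3 < 5, the vectors are linearly dependent.

no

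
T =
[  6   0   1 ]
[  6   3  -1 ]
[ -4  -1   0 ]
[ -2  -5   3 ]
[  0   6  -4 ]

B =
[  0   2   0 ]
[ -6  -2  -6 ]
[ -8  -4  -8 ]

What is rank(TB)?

1

First compute TB:
[[ -8,   8,  -8],
 [-10,  10, -10],
 [  6,  -6,   6],
 [  6,  -6,   6],
 [ -4,   4,  -4]]
Now row reduce the product.
R2 ← R2 − (5/4)·R1: [0, 0, 0]
R3 ← R3 + (3/4)·R1: [0, 0, 0]
R4 ← R4 + (3/4)·R1: [0, 0, 0]
R5 ← R5 − (1/2)·R1: [0, 0, 0]
1 nonzero row, so rank(TB) = 1.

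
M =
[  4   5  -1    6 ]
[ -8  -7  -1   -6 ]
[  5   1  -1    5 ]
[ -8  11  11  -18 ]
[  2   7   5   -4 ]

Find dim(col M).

3

Row reduce to echelon form.
R2 ← R2 + (2)·R1: [0, 3, -3, 6]
R3 ← R3 − (5/4)·R1: [0, -21/4, 1/4, -5/2]
R4 ← R4 + (2)·R1: [0, 21, 9, -6]
R5 ← R5 − (1/2)·R1: [0, 9/2, 11/2, -7]
R3 ← R3 + (7/4)·R2: [0, 0, -5, 8]
R4 ← R4 − (7)·R2: [0, 0, 30, -48]
R5 ← R5 − (3/2)·R2: [0, 0, 10, -16]
R4 ← R4 + (6)·R3: [0, 0, 0, 0]
R5 ← R5 + (2)·R3: [0, 0, 0, 0]
Echelon form has 3 nonzero rows, so rank(M) = 3.
The column space has dimension equal to the rank: 3.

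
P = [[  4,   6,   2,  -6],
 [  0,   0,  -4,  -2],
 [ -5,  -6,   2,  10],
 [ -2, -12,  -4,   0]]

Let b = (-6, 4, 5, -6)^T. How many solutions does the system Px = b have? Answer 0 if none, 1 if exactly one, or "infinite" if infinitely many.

Row reduce the augmented matrix [P | b].
R3 ← R3 + (5/4)·R1: [0, 3/2, 9/2, 5/2, -5/2]
R4 ← R4 + (1/2)·R1: [0, -9, -3, -3, -9]
Swap R2 ↔ R3
R4 ← R4 + (6)·R2: [0, 0, 24, 12, -24]
R4 ← R4 + (6)·R3: [0, 0, 0, 0, 0]
The echelon form has 3 nonzero rows, and every pivot lies in the first 4 columns, so rank(P) = rank([P|b]) = 3.
The system is consistent.
rank = 3 < 4 unknowns, so there are infinitely many solutions.

infinite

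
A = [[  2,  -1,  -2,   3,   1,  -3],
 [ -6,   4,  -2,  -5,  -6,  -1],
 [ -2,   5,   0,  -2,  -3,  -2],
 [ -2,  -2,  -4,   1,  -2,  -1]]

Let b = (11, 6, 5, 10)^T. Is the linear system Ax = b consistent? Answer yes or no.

yes

Row reduce the augmented matrix [A | b].
R2 ← R2 + (3)·R1: [0, 1, -8, 4, -3, -10, 39]
R3 ← R3 + R1: [0, 4, -2, 1, -2, -5, 16]
R4 ← R4 + R1: [0, -3, -6, 4, -1, -4, 21]
R3 ← R3 − (4)·R2: [0, 0, 30, -15, 10, 35, -140]
R4 ← R4 + (3)·R2: [0, 0, -30, 16, -10, -34, 138]
R4 ← R4 + R3: [0, 0, 0, 1, 0, 1, -2]
The echelon form has 4 nonzero rows, and every pivot lies in the first 6 columns, so rank(A) = rank([A|b]) = 4.
The system is consistent.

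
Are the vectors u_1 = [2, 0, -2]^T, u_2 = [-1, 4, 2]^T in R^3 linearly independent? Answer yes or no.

yes

Form the matrix with these vectors as rows and row reduce.
R2 ← R2 + (1/2)·R1: [0, 4, 1]
2 nonzero rows, so the 2 vectors span a space of dimension 2.
Since 2 = 2, the vectors are linearly independent.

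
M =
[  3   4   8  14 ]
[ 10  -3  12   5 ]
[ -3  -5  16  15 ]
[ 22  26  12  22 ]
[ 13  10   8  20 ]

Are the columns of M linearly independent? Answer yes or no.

yes

Row reduce M to echelon form.
R2 ← R2 − (10/3)·R1: [0, -49/3, -44/3, -125/3]
R3 ← R3 + R1: [0, -1, 24, 29]
R4 ← R4 − (22/3)·R1: [0, -10/3, -140/3, -242/3]
R5 ← R5 − (13/3)·R1: [0, -22/3, -80/3, -122/3]
R3 ← R3 − (3/49)·R2: [0, 0, 1220/49, 1546/49]
R4 ← R4 − (10/49)·R2: [0, 0, -2140/49, -3536/49]
R5 ← R5 − (22/49)·R2: [0, 0, -984/49, -1076/49]
R4 ← R4 + (107/61)·R3: [0, 0, 0, -1026/61]
R5 ← R5 + (246/305)·R3: [0, 0, 0, 1064/305]
R5 ← R5 + (28/135)·R4: [0, 0, 0, 0]
4 pivots among 4 columns.
Every column is a pivot column, so the columns are linearly independent.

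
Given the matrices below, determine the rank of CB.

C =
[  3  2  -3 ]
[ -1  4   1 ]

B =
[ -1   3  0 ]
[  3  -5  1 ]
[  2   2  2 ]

First compute CB:
[[ -3,  -7,  -4],
 [ 15, -21,   6]]
Now row reduce the product.
R2 ← R2 + (5)·R1: [0, -56, -14]
2 nonzero rows, so rank(CB) = 2.

2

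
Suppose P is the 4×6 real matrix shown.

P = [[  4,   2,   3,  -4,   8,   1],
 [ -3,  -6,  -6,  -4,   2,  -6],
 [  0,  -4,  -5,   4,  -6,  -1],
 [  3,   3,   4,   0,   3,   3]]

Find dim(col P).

Row reduce to echelon form.
R2 ← R2 + (3/4)·R1: [0, -9/2, -15/4, -7, 8, -21/4]
R4 ← R4 − (3/4)·R1: [0, 3/2, 7/4, 3, -3, 9/4]
R3 ← R3 − (8/9)·R2: [0, 0, -5/3, 92/9, -118/9, 11/3]
R4 ← R4 + (1/3)·R2: [0, 0, 1/2, 2/3, -1/3, 1/2]
R4 ← R4 + (3/10)·R3: [0, 0, 0, 56/15, -64/15, 8/5]
Echelon form has 4 nonzero rows, so rank(P) = 4.
The column space has dimension equal to the rank: 4.

4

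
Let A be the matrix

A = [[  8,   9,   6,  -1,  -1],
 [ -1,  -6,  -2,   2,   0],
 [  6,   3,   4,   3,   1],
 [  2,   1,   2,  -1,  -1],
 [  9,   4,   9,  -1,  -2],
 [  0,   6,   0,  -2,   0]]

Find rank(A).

Row reduce to echelon form.
R2 ← R2 + (1/8)·R1: [0, -39/8, -5/4, 15/8, -1/8]
R3 ← R3 − (3/4)·R1: [0, -15/4, -1/2, 15/4, 7/4]
R4 ← R4 − (1/4)·R1: [0, -5/4, 1/2, -3/4, -3/4]
R5 ← R5 − (9/8)·R1: [0, -49/8, 9/4, 1/8, -7/8]
R3 ← R3 − (10/13)·R2: [0, 0, 6/13, 30/13, 24/13]
R4 ← R4 − (10/39)·R2: [0, 0, 32/39, -16/13, -28/39]
R5 ← R5 − (49/39)·R2: [0, 0, 149/39, -29/13, -28/39]
R6 ← R6 + (16/13)·R2: [0, 0, -20/13, 4/13, -2/13]
R4 ← R4 − (16/9)·R3: [0, 0, 0, -16/3, -4]
R5 ← R5 − (149/18)·R3: [0, 0, 0, -64/3, -16]
R6 ← R6 + (10/3)·R3: [0, 0, 0, 8, 6]
R5 ← R5 − (4)·R4: [0, 0, 0, 0, 0]
R6 ← R6 + (3/2)·R4: [0, 0, 0, 0, 0]
Echelon form has 4 nonzero rows, so rank(A) = 4.

4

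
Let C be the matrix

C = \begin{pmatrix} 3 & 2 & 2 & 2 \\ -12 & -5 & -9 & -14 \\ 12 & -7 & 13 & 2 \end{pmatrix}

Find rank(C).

3

Row reduce to echelon form.
R2 ← R2 + (4)·R1: [0, 3, -1, -6]
R3 ← R3 − (4)·R1: [0, -15, 5, -6]
R3 ← R3 + (5)·R2: [0, 0, 0, -36]
Echelon form has 3 nonzero rows, so rank(C) = 3.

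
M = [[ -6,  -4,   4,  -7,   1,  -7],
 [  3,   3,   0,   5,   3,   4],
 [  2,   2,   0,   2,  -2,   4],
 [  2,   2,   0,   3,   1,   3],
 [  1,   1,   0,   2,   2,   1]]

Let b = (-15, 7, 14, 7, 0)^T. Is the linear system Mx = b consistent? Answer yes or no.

yes

Row reduce the augmented matrix [M | b].
R2 ← R2 + (1/2)·R1: [0, 1, 2, 3/2, 7/2, 1/2, -1/2]
R3 ← R3 + (1/3)·R1: [0, 2/3, 4/3, -1/3, -5/3, 5/3, 9]
R4 ← R4 + (1/3)·R1: [0, 2/3, 4/3, 2/3, 4/3, 2/3, 2]
R5 ← R5 + (1/6)·R1: [0, 1/3, 2/3, 5/6, 13/6, -1/6, -5/2]
R3 ← R3 − (2/3)·R2: [0, 0, 0, -4/3, -4, 4/3, 28/3]
R4 ← R4 − (2/3)·R2: [0, 0, 0, -1/3, -1, 1/3, 7/3]
R5 ← R5 − (1/3)·R2: [0, 0, 0, 1/3, 1, -1/3, -7/3]
R4 ← R4 − (1/4)·R3: [0, 0, 0, 0, 0, 0, 0]
R5 ← R5 + (1/4)·R3: [0, 0, 0, 0, 0, 0, 0]
The echelon form has 3 nonzero rows, and every pivot lies in the first 6 columns, so rank(M) = rank([M|b]) = 3.
The system is consistent.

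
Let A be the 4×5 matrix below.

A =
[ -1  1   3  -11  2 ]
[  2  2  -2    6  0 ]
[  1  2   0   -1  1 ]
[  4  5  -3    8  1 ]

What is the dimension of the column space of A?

Row reduce to echelon form.
R2 ← R2 + (2)·R1: [0, 4, 4, -16, 4]
R3 ← R3 + R1: [0, 3, 3, -12, 3]
R4 ← R4 + (4)·R1: [0, 9, 9, -36, 9]
R3 ← R3 − (3/4)·R2: [0, 0, 0, 0, 0]
R4 ← R4 − (9/4)·R2: [0, 0, 0, 0, 0]
Echelon form has 2 nonzero rows, so rank(A) = 2.
The column space has dimension equal to the rank: 2.

2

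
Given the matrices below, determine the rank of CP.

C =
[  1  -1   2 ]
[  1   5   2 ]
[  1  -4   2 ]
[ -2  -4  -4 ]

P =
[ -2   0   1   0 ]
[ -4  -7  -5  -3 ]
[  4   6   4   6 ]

First compute CP:
[[ 10,  19,  14,  15],
 [-14, -23, -16,  -3],
 [ 22,  40,  29,  24],
 [  4,   4,   2, -12]]
Now row reduce the product.
R2 ← R2 + (7/5)·R1: [0, 18/5, 18/5, 18]
R3 ← R3 − (11/5)·R1: [0, -9/5, -9/5, -9]
R4 ← R4 − (2/5)·R1: [0, -18/5, -18/5, -18]
R3 ← R3 + (1/2)·R2: [0, 0, 0, 0]
R4 ← R4 + R2: [0, 0, 0, 0]
2 nonzero rows, so rank(CP) = 2.

2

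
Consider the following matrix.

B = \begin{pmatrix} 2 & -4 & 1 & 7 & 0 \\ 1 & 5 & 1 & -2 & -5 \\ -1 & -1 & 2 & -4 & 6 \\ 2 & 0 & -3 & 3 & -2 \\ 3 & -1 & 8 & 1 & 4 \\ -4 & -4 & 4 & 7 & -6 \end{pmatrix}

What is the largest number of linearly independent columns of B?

4

Row reduce to echelon form.
R2 ← R2 − (1/2)·R1: [0, 7, 1/2, -11/2, -5]
R3 ← R3 + (1/2)·R1: [0, -3, 5/2, -1/2, 6]
R4 ← R4 − R1: [0, 4, -4, -4, -2]
R5 ← R5 − (3/2)·R1: [0, 5, 13/2, -19/2, 4]
R6 ← R6 + (2)·R1: [0, -12, 6, 21, -6]
R3 ← R3 + (3/7)·R2: [0, 0, 19/7, -20/7, 27/7]
R4 ← R4 − (4/7)·R2: [0, 0, -30/7, -6/7, 6/7]
R5 ← R5 − (5/7)·R2: [0, 0, 43/7, -39/7, 53/7]
R6 ← R6 + (12/7)·R2: [0, 0, 48/7, 81/7, -102/7]
R4 ← R4 + (30/19)·R3: [0, 0, 0, -102/19, 132/19]
R5 ← R5 − (43/19)·R3: [0, 0, 0, 17/19, -22/19]
R6 ← R6 − (48/19)·R3: [0, 0, 0, 357/19, -462/19]
R5 ← R5 + (1/6)·R4: [0, 0, 0, 0, 0]
R6 ← R6 + (7/2)·R4: [0, 0, 0, 0, 0]
Echelon form has 4 nonzero rows, so rank(B) = 4.
The rank gives the maximum number of linearly independent columns: 4.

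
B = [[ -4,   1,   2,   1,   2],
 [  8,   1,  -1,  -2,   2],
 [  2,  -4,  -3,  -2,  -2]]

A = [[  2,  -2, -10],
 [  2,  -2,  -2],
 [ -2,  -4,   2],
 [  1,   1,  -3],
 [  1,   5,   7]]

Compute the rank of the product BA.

First compute BA:
[[ -7,   9,  53],
 [ 20,  -6, -64],
 [ -2,   4, -26]]
Now row reduce the product.
R2 ← R2 + (20/7)·R1: [0, 138/7, 612/7]
R3 ← R3 − (2/7)·R1: [0, 10/7, -288/7]
R3 ← R3 − (5/69)·R2: [0, 0, -1092/23]
3 nonzero rows, so rank(BA) = 3.

3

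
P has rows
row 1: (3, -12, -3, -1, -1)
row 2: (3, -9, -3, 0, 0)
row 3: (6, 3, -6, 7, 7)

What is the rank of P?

2

Row reduce to echelon form.
R2 ← R2 − R1: [0, 3, 0, 1, 1]
R3 ← R3 − (2)·R1: [0, 27, 0, 9, 9]
R3 ← R3 − (9)·R2: [0, 0, 0, 0, 0]
Echelon form has 2 nonzero rows, so rank(P) = 2.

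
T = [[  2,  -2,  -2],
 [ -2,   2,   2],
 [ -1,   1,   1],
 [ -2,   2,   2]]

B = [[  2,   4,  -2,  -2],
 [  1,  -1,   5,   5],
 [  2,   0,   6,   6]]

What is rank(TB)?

First compute TB:
[[ -2,  10, -26, -26],
 [  2, -10,  26,  26],
 [  1,  -5,  13,  13],
 [  2, -10,  26,  26]]
Now row reduce the product.
R2 ← R2 + R1: [0, 0, 0, 0]
R3 ← R3 + (1/2)·R1: [0, 0, 0, 0]
R4 ← R4 + R1: [0, 0, 0, 0]
1 nonzero row, so rank(TB) = 1.

1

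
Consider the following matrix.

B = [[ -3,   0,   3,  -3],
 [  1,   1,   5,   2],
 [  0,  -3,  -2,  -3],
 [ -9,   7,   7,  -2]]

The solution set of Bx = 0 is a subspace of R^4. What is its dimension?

1

Row reduce to echelon form.
R2 ← R2 + (1/3)·R1: [0, 1, 6, 1]
R4 ← R4 − (3)·R1: [0, 7, -2, 7]
R3 ← R3 + (3)·R2: [0, 0, 16, 0]
R4 ← R4 − (7)·R2: [0, 0, -44, 0]
R4 ← R4 + (11/4)·R3: [0, 0, 0, 0]
3 nonzero rows, so rank(B) = 3.
B has 4 columns; by rank–nullity, nullity = 4 − 3 = 1.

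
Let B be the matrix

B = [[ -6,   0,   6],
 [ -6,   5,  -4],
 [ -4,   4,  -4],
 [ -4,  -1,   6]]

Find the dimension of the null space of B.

Row reduce to echelon form.
R2 ← R2 − R1: [0, 5, -10]
R3 ← R3 − (2/3)·R1: [0, 4, -8]
R4 ← R4 − (2/3)·R1: [0, -1, 2]
R3 ← R3 − (4/5)·R2: [0, 0, 0]
R4 ← R4 + (1/5)·R2: [0, 0, 0]
2 nonzero rows, so rank(B) = 2.
B has 3 columns; by rank–nullity, nullity = 3 − 2 = 1.

1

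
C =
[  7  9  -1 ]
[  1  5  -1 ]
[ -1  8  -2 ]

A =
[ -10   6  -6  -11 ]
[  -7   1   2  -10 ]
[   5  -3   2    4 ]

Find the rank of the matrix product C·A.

2

First compute CA:
[[-138,  54, -26, -171],
 [-50,  14,   2, -65],
 [-56,   8,  18, -77]]
Now row reduce the product.
R2 ← R2 − (25/69)·R1: [0, -128/23, 788/69, -70/23]
R3 ← R3 − (28/69)·R1: [0, -320/23, 1970/69, -175/23]
R3 ← R3 − (5/2)·R2: [0, 0, 0, 0]
2 nonzero rows, so rank(CA) = 2.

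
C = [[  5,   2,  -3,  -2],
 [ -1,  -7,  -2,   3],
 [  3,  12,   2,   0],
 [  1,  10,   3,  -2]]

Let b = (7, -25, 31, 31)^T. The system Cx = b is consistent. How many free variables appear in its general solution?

1

Row reduce the augmented matrix [C | b].
R2 ← R2 + (1/5)·R1: [0, -33/5, -13/5, 13/5, -118/5]
R3 ← R3 − (3/5)·R1: [0, 54/5, 19/5, 6/5, 134/5]
R4 ← R4 − (1/5)·R1: [0, 48/5, 18/5, -8/5, 148/5]
R3 ← R3 + (18/11)·R2: [0, 0, -5/11, 60/11, -130/11]
R4 ← R4 + (16/11)·R2: [0, 0, -2/11, 24/11, -52/11]
R4 ← R4 − (2/5)·R3: [0, 0, 0, 0, 0]
The echelon form has 3 nonzero rows, and every pivot lies in the first 4 columns, so rank(C) = rank([C|b]) = 3.
The system is consistent.
Free variables = (unknowns) − (rank) = 4 − 3 = 1.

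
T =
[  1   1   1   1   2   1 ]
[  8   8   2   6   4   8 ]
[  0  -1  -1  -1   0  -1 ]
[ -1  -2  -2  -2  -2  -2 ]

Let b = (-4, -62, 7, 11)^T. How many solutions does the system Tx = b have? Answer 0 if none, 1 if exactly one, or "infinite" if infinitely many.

infinite

Row reduce the augmented matrix [T | b].
R2 ← R2 − (8)·R1: [0, 0, -6, -2, -12, 0, -30]
R4 ← R4 + R1: [0, -1, -1, -1, 0, -1, 7]
Swap R2 ↔ R3
R4 ← R4 − R2: [0, 0, 0, 0, 0, 0, 0]
The echelon form has 3 nonzero rows, and every pivot lies in the first 6 columns, so rank(T) = rank([T|b]) = 3.
The system is consistent.
rank = 3 < 6 unknowns, so there are infinitely many solutions.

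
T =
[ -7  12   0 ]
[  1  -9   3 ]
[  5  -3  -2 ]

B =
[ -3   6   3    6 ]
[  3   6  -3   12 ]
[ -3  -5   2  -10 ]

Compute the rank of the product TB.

3

First compute TB:
[[ 57,  30, -57, 102],
 [-39, -63,  36, -132],
 [-18,  22,  20,  14]]
Now row reduce the product.
R2 ← R2 + (13/19)·R1: [0, -807/19, -3, -1182/19]
R3 ← R3 + (6/19)·R1: [0, 598/19, 2, 878/19]
R3 ← R3 + (598/807)·R2: [0, 0, -60/269, 30/269]
3 nonzero rows, so rank(TB) = 3.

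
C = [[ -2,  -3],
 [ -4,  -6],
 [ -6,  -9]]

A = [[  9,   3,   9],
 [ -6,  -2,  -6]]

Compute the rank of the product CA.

0

First compute CA:
[[  0,   0,   0],
 [  0,   0,   0],
 [  0,   0,   0]]
Now row reduce the product.
0 nonzero rows, so rank(CA) = 0.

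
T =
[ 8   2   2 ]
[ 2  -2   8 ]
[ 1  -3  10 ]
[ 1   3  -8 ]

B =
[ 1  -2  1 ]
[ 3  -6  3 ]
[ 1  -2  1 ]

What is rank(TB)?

First compute TB:
[[ 16, -32,  16],
 [  4,  -8,   4],
 [  2,  -4,   2],
 [  2,  -4,   2]]
Now row reduce the product.
R2 ← R2 − (1/4)·R1: [0, 0, 0]
R3 ← R3 − (1/8)·R1: [0, 0, 0]
R4 ← R4 − (1/8)·R1: [0, 0, 0]
1 nonzero row, so rank(TB) = 1.

1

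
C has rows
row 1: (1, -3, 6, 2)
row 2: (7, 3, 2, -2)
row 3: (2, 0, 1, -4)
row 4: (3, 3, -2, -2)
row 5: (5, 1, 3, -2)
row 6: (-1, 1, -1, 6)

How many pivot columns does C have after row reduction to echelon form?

Row reduce to echelon form.
R2 ← R2 − (7)·R1: [0, 24, -40, -16]
R3 ← R3 − (2)·R1: [0, 6, -11, -8]
R4 ← R4 − (3)·R1: [0, 12, -20, -8]
R5 ← R5 − (5)·R1: [0, 16, -27, -12]
R6 ← R6 + R1: [0, -2, 5, 8]
R3 ← R3 − (1/4)·R2: [0, 0, -1, -4]
R4 ← R4 − (1/2)·R2: [0, 0, 0, 0]
R5 ← R5 − (2/3)·R2: [0, 0, -1/3, -4/3]
R6 ← R6 + (1/12)·R2: [0, 0, 5/3, 20/3]
R5 ← R5 − (1/3)·R3: [0, 0, 0, 0]
R6 ← R6 + (5/3)·R3: [0, 0, 0, 0]
Echelon form has 3 nonzero rows, so rank(C) = 3.
Each nonzero row contributes one pivot column: 3 pivot columns.

3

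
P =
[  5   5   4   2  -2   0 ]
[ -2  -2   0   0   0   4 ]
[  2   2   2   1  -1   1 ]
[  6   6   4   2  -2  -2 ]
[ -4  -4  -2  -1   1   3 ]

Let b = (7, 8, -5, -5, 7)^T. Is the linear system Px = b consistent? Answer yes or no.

Row reduce the augmented matrix [P | b].
R2 ← R2 + (2/5)·R1: [0, 0, 8/5, 4/5, -4/5, 4, 54/5]
R3 ← R3 − (2/5)·R1: [0, 0, 2/5, 1/5, -1/5, 1, -39/5]
R4 ← R4 − (6/5)·R1: [0, 0, -4/5, -2/5, 2/5, -2, -67/5]
R5 ← R5 + (4/5)·R1: [0, 0, 6/5, 3/5, -3/5, 3, 63/5]
R3 ← R3 − (1/4)·R2: [0, 0, 0, 0, 0, 0, -21/2]
R4 ← R4 + (1/2)·R2: [0, 0, 0, 0, 0, 0, -8]
R5 ← R5 − (3/4)·R2: [0, 0, 0, 0, 0, 0, 9/2]
R4 ← R4 − (16/21)·R3: [0, 0, 0, 0, 0, 0, 0]
R5 ← R5 + (3/7)·R3: [0, 0, 0, 0, 0, 0, 0]
The echelon form has 3 nonzero rows; the last pivot sits in the augmented column, so rank(P) = 2 but rank([P|b]) = 3.
Since the ranks differ, the system is inconsistent.

no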